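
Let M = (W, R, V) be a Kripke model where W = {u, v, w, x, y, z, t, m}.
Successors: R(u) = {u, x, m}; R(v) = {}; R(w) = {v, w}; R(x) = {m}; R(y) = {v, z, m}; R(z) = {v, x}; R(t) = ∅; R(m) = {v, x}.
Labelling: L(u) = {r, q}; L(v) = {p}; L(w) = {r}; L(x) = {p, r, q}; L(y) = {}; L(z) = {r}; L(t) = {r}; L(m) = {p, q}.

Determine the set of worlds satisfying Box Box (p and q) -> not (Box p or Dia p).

u, w, x, y

Let φ = Box Box (p and q) -> not (Box p or Dia p). Evaluate φ at each world:
  u (successors {u, x, m}): φ is true.
  v (successors ∅): φ is false.
  w (successors {v, w}): φ is true.
  x (successors {m}): φ is true.
  y (successors {v, z, m}): φ is true.
  z (successors {v, x}): φ is false.
  t (successors ∅): φ is false.
  m (successors {v, x}): φ is false.
For instance, at y:
  At y: Box Box (p and q) is false, not (Box p or Dia p) is false, so Box Box (p and q) -> not (Box p or Dia p) is true.
    At y: Box Box (p and q) requires Box (p and q) at every successor {v, z, m}.
      Box (p and q) fails at z, so Box Box (p and q) is false at y.
    At y: Box p or Dia p is true, so not (Box p or Dia p) is false.
      At y: Box p is false, Dia p is true, so Box p or Dia p is true.
Satisfying worlds: {u, w, x, y}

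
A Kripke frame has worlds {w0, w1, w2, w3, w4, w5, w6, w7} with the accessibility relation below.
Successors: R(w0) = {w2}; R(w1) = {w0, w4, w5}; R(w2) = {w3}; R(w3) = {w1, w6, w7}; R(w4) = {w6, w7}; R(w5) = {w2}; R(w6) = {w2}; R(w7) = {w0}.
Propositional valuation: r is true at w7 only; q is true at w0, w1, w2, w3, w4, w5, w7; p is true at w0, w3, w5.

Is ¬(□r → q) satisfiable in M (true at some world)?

No

Recall that □ψ holds at a world iff ψ holds at every accessible world, and ◇ψ holds iff ψ holds at some accessible world.
Let φ = ¬(□r → q). Evaluate φ at each world:
  w0 (successors {w2}): φ is false.
  w1 (successors {w0, w4, w5}): φ is false.
  w2 (successors {w3}): φ is false.
  w3 (successors {w1, w6, w7}): φ is false.
  w4 (successors {w6, w7}): φ is false.
  w5 (successors {w2}): φ is false.
  w6 (successors {w2}): φ is false.
  w7 (successors {w0}): φ is false.
For instance, at w0:
  At w0: □r → q is true, so ¬(□r → q) is false.
    At w0: □r is false, q is true, so □r → q is true.
      At w0: □r requires r at every successor {w2}.
        r fails at w2, so □r is false at w0.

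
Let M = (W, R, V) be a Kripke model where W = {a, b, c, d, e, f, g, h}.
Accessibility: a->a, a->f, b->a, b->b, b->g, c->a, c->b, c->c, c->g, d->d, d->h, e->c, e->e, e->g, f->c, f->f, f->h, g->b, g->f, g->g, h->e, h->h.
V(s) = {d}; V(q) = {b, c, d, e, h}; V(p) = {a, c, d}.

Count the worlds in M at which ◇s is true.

Let φ = ◇s. Evaluate φ at each world:
  a (successors {a, f}): φ is false.
  b (successors {a, b, g}): φ is false.
  c (successors {a, b, c, g}): φ is false.
  d (successors {d, h}): φ is true.
  e (successors {c, e, g}): φ is false.
  f (successors {c, f, h}): φ is false.
  g (successors {b, f, g}): φ is false.
  h (successors {e, h}): φ is false.
For instance, at b:
  At b: ◇s requires s at some successor in {a, b, g}.
    At a: s is false.
    At b: s is false.
    At g: s is false.
  So ◇s is false at b.
Satisfying worlds: {d}

1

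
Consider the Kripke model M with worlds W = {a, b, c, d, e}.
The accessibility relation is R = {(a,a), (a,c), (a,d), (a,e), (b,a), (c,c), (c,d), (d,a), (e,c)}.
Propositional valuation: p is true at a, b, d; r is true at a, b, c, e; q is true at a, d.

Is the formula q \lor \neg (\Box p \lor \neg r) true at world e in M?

Yes

At e: q is false, \neg (\Box p \lor \neg r) is true, so q \lor \neg (\Box p \lor \neg r) is true.
  At e: \Box p \lor \neg r is false, so \neg (\Box p \lor \neg r) is true.
    At e: \Box p is false, \neg r is false, so \Box p \lor \neg r is false.
      At e: \Box p requires p at every successor {c}.
        p fails at c, so \Box p is false at e.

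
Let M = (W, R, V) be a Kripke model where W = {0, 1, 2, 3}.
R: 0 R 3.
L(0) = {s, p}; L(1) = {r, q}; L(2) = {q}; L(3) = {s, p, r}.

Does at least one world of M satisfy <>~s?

Let φ = <>~s. Evaluate φ at each world:
  0 (successors {3}): φ is false.
  1 (successors ∅): φ is false.
  2 (successors ∅): φ is false.
  3 (successors ∅): φ is false.
For instance, at 0:
  At 0: <>~s requires ~s at some successor in {3}.
    At 3: ~s is false.
  So <>~s is false at 0.

No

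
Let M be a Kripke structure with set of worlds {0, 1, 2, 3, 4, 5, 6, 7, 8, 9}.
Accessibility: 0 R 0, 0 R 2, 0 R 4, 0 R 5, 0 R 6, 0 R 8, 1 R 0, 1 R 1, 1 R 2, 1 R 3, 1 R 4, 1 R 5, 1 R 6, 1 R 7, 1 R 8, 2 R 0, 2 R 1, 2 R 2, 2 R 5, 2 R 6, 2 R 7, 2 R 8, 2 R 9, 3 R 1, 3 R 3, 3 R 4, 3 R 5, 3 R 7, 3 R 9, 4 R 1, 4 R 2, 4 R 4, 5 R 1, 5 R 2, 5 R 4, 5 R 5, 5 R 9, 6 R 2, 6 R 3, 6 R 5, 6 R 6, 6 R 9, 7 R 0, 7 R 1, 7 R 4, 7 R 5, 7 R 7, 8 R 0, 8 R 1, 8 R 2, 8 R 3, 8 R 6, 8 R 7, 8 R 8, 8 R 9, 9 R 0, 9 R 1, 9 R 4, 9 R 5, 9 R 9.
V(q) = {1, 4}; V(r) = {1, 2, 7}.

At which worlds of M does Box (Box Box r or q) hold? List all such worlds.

Let φ = Box (Box Box r or q). Evaluate φ at each world:
  0 (successors {0, 2, 4, 5, 6, 8}): φ is false.
  1 (successors {0, 1, 2, 3, 4, 5, 6, 7, 8}): φ is false.
  2 (successors {0, 1, 2, 5, 6, 7, 8, 9}): φ is false.
  3 (successors {1, 3, 4, 5, 7, 9}): φ is false.
  4 (successors {1, 2, 4}): φ is false.
  5 (successors {1, 2, 4, 5, 9}): φ is false.
  6 (successors {2, 3, 5, 6, 9}): φ is false.
  7 (successors {0, 1, 4, 5, 7}): φ is false.
  8 (successors {0, 1, 2, 3, 6, 7, 8, 9}): φ is false.
  9 (successors {0, 1, 4, 5, 9}): φ is false.
For instance, at 5:
  At 5: Box (Box Box r or q) requires Box Box r or q at every successor {1, 2, 4, 5, 9}.
    Box Box r or q fails at 2, so Box (Box Box r or q) is false at 5.
      At 2: Box Box r is false, q is false, so Box Box r or q is false.
Satisfying worlds: none.

none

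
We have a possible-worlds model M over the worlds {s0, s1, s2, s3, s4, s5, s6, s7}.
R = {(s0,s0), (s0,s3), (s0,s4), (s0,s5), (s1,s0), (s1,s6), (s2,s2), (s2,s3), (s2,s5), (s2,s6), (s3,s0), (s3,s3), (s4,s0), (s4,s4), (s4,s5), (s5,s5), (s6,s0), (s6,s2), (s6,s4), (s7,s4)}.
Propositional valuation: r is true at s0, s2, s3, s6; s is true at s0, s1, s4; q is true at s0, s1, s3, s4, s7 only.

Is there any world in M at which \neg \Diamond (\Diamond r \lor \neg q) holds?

Recall that \Diamond ψ holds at a world iff ψ holds at some accessible world.
Let φ = \neg \Diamond (\Diamond r \lor \neg q). Evaluate φ at each world:
  s0 (successors {s0, s3, s4, s5}): φ is false.
  s1 (successors {s0, s6}): φ is false.
  s2 (successors {s2, s3, s5, s6}): φ is false.
  s3 (successors {s0, s3}): φ is false.
  s4 (successors {s0, s4, s5}): φ is false.
  s5 (successors {s5}): φ is false.
  s6 (successors {s0, s2, s4}): φ is false.
  s7 (successors {s4}): φ is false.
For instance, at s2:
  At s2: \Diamond (\Diamond r \lor \neg q) is true, so \neg \Diamond (\Diamond r \lor \neg q) is false.
    At s2: \Diamond (\Diamond r \lor \neg q) requires \Diamond r \lor \neg q at some successor in {s2, s3, s5, s6}.
      \Diamond r \lor \neg q holds at s2, so \Diamond (\Diamond r \lor \neg q) is true at s2.

No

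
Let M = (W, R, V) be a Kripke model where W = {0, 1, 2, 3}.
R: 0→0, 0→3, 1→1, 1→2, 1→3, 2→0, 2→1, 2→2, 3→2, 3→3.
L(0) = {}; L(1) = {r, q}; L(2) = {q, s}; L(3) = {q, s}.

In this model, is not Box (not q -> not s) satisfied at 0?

No

At 0: Box (not q -> not s) is true, so not Box (not q -> not s) is false.
  At 0: Box (not q -> not s) requires not q -> not s at every successor {0, 3}.
    At 0: not q -> not s is true.
    At 3: not q -> not s is true.
  So Box (not q -> not s) is true at 0.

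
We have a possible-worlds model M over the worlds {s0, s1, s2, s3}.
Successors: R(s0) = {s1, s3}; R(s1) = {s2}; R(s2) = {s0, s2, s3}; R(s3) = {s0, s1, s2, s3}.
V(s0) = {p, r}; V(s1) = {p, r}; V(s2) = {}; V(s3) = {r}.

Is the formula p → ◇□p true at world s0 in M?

No

At s0: p is true, ◇□p is false, so p → ◇□p is false.
  At s0: ◇□p requires □p at some successor in {s1, s3}.
    At s1: □p is false.
    At s3: □p is false.
  So ◇□p is false at s0.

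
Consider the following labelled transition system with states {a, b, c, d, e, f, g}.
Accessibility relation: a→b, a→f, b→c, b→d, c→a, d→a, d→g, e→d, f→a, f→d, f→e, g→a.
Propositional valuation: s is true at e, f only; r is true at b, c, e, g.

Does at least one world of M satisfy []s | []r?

Let φ = []s | []r. Evaluate φ at each world:
  a (successors {b, f}): φ is false.
  b (successors {c, d}): φ is false.
  c (successors {a}): φ is false.
  d (successors {a, g}): φ is false.
  e (successors {d}): φ is false.
  f (successors {a, d, e}): φ is false.
  g (successors {a}): φ is false.
For instance, at a:
  At a: []s is false, []r is false, so []s | []r is false.
    At a: []s requires s at every successor {b, f}.
      s fails at b, so []s is false at a.
    At a: []r requires r at every successor {b, f}.
      r fails at f, so []r is false at a.

No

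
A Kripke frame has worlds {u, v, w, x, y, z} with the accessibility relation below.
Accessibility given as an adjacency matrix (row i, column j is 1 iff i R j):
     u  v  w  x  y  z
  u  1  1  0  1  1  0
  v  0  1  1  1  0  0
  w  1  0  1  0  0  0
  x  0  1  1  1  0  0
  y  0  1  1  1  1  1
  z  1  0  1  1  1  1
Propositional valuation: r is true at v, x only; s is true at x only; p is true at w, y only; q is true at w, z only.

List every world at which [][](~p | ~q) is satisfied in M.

none

Let φ = [][](~p | ~q). Evaluate φ at each world:
  u (successors {u, v, x, y}): φ is false.
  v (successors {v, w, x}): φ is false.
  w (successors {u, w}): φ is false.
  x (successors {v, w, x}): φ is false.
  y (successors {v, w, x, y, z}): φ is false.
  z (successors {u, w, x, y, z}): φ is false.
For instance, at w:
  At w: [][](~p | ~q) requires [](~p | ~q) at every successor {u, w}.
    [](~p | ~q) fails at w, so [][](~p | ~q) is false at w.
      At w: [](~p | ~q) requires ~p | ~q at every successor {u, w}.
        ~p | ~q fails at w, so [](~p | ~q) is false at w.
Satisfying worlds: none.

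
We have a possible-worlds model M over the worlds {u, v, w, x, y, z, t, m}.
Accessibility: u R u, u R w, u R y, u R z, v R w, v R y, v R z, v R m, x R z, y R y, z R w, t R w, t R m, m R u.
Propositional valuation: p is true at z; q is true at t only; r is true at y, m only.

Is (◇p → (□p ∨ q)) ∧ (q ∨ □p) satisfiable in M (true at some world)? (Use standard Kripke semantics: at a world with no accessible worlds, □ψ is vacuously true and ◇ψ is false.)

Yes

Let φ = (◇p → (□p ∨ q)) ∧ (q ∨ □p). Evaluate φ at each world:
  u (successors {u, w, y, z}): φ is false.
  v (successors {w, y, z, m}): φ is false.
  w (successors ∅): φ is true.
  x (successors {z}): φ is true.
  y (successors {y}): φ is false.
  z (successors {w}): φ is false.
  t (successors {w, m}): φ is true.
  m (successors {u}): φ is false.
Detail at w (witness):
  At w: ◇p → (□p ∨ q) is true, q ∨ □p is true, so (◇p → (□p ∨ q)) ∧ (q ∨ □p) is true.
    At w: ◇p is false, □p ∨ q is true, so ◇p → (□p ∨ q) is true.
      At w: no accessible worlds, so ◇p is false.
      At w: □p is true, q is false, so □p ∨ q is true.
    At w: q is false, □p is true, so q ∨ □p is true.
      At w: no accessible worlds, so □p holds vacuously.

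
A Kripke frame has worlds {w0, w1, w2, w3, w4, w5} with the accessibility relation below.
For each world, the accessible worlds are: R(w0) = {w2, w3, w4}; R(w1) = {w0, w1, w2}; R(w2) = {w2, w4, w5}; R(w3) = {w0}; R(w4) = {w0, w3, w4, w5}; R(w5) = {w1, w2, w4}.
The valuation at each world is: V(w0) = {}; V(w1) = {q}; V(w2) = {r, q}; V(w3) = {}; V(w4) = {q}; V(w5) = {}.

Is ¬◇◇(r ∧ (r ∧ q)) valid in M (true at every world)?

Let φ = ¬◇◇(r ∧ (r ∧ q)). Evaluate φ at each world:
  w0 (successors {w2, w3, w4}): φ is false.
  w1 (successors {w0, w1, w2}): φ is false.
  w2 (successors {w2, w4, w5}): φ is false.
  w3 (successors {w0}): φ is false.
  w4 (successors {w0, w3, w4, w5}): φ is false.
  w5 (successors {w1, w2, w4}): φ is false.
Detail at w0 (counterexample):
  At w0: ◇◇(r ∧ (r ∧ q)) is true, so ¬◇◇(r ∧ (r ∧ q)) is false.
    At w0: ◇◇(r ∧ (r ∧ q)) requires ◇(r ∧ (r ∧ q)) at some successor in {w2, w3, w4}.
      ◇(r ∧ (r ∧ q)) holds at w2, so ◇◇(r ∧ (r ∧ q)) is true at w0.

No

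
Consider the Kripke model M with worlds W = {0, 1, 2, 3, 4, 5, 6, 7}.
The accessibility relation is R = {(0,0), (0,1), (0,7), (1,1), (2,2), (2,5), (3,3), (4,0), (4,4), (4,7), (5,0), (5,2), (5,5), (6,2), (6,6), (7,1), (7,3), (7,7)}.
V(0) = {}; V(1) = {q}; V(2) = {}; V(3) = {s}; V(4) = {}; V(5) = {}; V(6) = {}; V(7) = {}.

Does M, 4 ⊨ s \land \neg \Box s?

At 4: s is false, \neg \Box s is true, so s \land \neg \Box s is false.
  At 4: \Box s is false, so \neg \Box s is true.
    At 4: \Box s requires s at every successor {0, 4, 7}.
      s fails at 0, so \Box s is false at 4.

No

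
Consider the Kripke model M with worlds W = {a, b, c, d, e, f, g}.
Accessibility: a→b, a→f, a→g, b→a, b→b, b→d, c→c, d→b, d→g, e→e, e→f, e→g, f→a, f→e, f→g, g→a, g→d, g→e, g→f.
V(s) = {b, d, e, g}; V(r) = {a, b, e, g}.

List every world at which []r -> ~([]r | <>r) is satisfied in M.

a, b, c, e, g

Let φ = []r -> ~([]r | <>r). Evaluate φ at each world:
  a (successors {b, f, g}): φ is true.
  b (successors {a, b, d}): φ is true.
  c (successors {c}): φ is true.
  d (successors {b, g}): φ is false.
  e (successors {e, f, g}): φ is true.
  f (successors {a, e, g}): φ is false.
  g (successors {a, d, e, f}): φ is true.
For instance, at g:
  At g: []r is false, ~([]r | <>r) is false, so []r -> ~([]r | <>r) is true.
    At g: []r requires r at every successor {a, d, e, f}.
      r fails at d, so []r is false at g.
    At g: []r | <>r is true, so ~([]r | <>r) is false.
      At g: []r is false, <>r is true, so []r | <>r is true.
Satisfying worlds: {a, b, c, e, g}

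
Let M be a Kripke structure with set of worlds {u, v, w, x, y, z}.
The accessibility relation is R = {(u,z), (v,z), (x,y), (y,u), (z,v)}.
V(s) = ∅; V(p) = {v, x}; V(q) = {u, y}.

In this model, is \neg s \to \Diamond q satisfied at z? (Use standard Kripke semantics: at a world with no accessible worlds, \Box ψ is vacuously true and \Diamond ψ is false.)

No

At z: \neg s is true, \Diamond q is false, so \neg s \to \Diamond q is false.
  At z: \Diamond q requires q at some successor in {v}.
    At v: q is false.
  So \Diamond q is false at z.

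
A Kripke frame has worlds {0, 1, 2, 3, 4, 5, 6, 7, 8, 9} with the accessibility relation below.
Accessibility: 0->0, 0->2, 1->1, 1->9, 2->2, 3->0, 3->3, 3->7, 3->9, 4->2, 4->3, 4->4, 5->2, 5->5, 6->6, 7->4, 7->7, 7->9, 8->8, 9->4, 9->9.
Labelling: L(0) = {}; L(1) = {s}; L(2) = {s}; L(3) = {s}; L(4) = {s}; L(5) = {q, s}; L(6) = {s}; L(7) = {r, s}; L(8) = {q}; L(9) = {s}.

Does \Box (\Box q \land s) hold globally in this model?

Recall that \Box ψ holds at a world iff ψ holds at every accessible world, and \Diamond ψ holds iff ψ holds at some accessible world.
Let φ = \Box (\Box q \land s). Evaluate φ at each world:
  0 (successors {0, 2}): φ is false.
  1 (successors {1, 9}): φ is false.
  2 (successors {2}): φ is false.
  3 (successors {0, 3, 7, 9}): φ is false.
  4 (successors {2, 3, 4}): φ is false.
  5 (successors {2, 5}): φ is false.
  6 (successors {6}): φ is false.
  7 (successors {4, 7, 9}): φ is false.
  8 (successors {8}): φ is false.
  9 (successors {4, 9}): φ is false.
Detail at 0 (counterexample):
  At 0: \Box (\Box q \land s) requires \Box q \land s at every successor {0, 2}.
    \Box q \land s fails at 0, so \Box (\Box q \land s) is false at 0.
      At 0: \Box q is false, s is false, so \Box q \land s is false.

No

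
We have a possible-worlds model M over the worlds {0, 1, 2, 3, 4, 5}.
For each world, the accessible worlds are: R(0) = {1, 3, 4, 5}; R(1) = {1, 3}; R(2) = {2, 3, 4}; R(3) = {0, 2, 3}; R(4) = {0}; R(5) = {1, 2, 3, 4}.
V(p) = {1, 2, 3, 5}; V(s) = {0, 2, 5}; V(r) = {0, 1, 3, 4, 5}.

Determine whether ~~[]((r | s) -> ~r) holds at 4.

At 4: ~[]((r | s) -> ~r) is true, so ~~[]((r | s) -> ~r) is false.
  At 4: []((r | s) -> ~r) is false, so ~[]((r | s) -> ~r) is true.
    At 4: []((r | s) -> ~r) requires (r | s) -> ~r at every successor {0}.
      (r | s) -> ~r fails at 0, so []((r | s) -> ~r) is false at 4.

No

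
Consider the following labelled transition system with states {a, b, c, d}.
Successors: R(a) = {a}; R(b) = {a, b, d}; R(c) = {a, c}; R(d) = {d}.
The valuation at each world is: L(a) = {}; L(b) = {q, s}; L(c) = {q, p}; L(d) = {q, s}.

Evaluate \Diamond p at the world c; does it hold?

Yes

At c: \Diamond p requires p at some successor in {a, c}.
  p holds at c, so \Diamond p is true at c.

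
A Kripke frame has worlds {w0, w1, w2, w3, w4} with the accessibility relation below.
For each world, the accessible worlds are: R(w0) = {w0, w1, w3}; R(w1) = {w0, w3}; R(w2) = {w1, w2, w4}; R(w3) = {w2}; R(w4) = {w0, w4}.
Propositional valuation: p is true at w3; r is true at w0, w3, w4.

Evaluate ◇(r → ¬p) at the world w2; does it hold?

Recall that ◇ψ holds at a world iff ψ holds at some accessible world.
At w2: ◇(r → ¬p) requires r → ¬p at some successor in {w1, w2, w4}.
  r → ¬p holds at w1, so ◇(r → ¬p) is true at w2.

Yes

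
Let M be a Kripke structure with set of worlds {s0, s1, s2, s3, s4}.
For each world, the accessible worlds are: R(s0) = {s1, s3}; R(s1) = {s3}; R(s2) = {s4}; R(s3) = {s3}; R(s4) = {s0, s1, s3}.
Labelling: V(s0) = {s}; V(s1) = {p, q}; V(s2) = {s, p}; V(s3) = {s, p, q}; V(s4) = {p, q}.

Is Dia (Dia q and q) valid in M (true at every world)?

Recall that Dia ψ holds at a world iff ψ holds at some accessible world.
Let φ = Dia (Dia q and q). Evaluate φ at each world:
  s0 (successors {s1, s3}): φ is true.
  s1 (successors {s3}): φ is true.
  s2 (successors {s4}): φ is true.
  s3 (successors {s3}): φ is true.
  s4 (successors {s0, s1, s3}): φ is true.
For instance, at s4:
  At s4: Dia (Dia q and q) requires Dia q and q at some successor in {s0, s1, s3}.
    Dia q and q holds at s1, so Dia (Dia q and q) is true at s4.
      At s1: Dia q is true, q is true, so Dia q and q is true.

Yes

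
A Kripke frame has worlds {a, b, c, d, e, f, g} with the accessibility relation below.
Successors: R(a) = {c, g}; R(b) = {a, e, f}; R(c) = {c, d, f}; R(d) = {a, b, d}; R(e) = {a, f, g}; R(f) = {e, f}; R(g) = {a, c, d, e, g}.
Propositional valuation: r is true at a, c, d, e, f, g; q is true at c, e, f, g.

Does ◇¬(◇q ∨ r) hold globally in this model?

No

Let φ = ◇¬(◇q ∨ r). Evaluate φ at each world:
  a (successors {c, g}): φ is false.
  b (successors {a, e, f}): φ is false.
  c (successors {c, d, f}): φ is false.
  d (successors {a, b, d}): φ is false.
  e (successors {a, f, g}): φ is false.
  f (successors {e, f}): φ is false.
  g (successors {a, c, d, e, g}): φ is false.
Detail at a (counterexample):
  At a: ◇¬(◇q ∨ r) requires ¬(◇q ∨ r) at some successor in {c, g}.
    At c: ¬(◇q ∨ r) is false.
    At g: ¬(◇q ∨ r) is false.
  So ◇¬(◇q ∨ r) is false at a.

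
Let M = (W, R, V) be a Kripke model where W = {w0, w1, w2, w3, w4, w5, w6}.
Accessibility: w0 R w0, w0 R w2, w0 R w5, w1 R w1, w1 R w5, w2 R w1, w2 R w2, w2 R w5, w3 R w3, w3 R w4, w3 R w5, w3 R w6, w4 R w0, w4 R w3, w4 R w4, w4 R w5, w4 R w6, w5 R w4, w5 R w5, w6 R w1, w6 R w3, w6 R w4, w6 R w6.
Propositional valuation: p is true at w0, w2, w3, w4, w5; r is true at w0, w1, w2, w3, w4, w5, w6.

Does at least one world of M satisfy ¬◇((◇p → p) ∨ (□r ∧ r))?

Let φ = ¬◇((◇p → p) ∨ (□r ∧ r)). Evaluate φ at each world:
  w0 (successors {w0, w2, w5}): φ is false.
  w1 (successors {w1, w5}): φ is false.
  w2 (successors {w1, w2, w5}): φ is false.
  w3 (successors {w3, w4, w5, w6}): φ is false.
  w4 (successors {w0, w3, w4, w5, w6}): φ is false.
  w5 (successors {w4, w5}): φ is false.
  w6 (successors {w1, w3, w4, w6}): φ is false.
For instance, at w1:
  At w1: ◇((◇p → p) ∨ (□r ∧ r)) is true, so ¬◇((◇p → p) ∨ (□r ∧ r)) is false.
    At w1: ◇((◇p → p) ∨ (□r ∧ r)) requires (◇p → p) ∨ (□r ∧ r) at some successor in {w1, w5}.
      (◇p → p) ∨ (□r ∧ r) holds at w1, so ◇((◇p → p) ∨ (□r ∧ r)) is true at w1.

No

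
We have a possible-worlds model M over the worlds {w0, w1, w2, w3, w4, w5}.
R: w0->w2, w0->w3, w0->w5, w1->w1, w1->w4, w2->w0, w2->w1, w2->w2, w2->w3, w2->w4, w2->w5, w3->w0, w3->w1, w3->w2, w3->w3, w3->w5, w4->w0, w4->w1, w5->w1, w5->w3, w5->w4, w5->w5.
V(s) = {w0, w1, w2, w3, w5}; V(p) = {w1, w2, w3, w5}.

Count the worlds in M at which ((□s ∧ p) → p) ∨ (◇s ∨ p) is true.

Let φ = ((□s ∧ p) → p) ∨ (◇s ∨ p). Evaluate φ at each world:
  w0 (successors {w2, w3, w5}): φ is true.
  w1 (successors {w1, w4}): φ is true.
  w2 (successors {w0, w1, w2, w3, w4, w5}): φ is true.
  w3 (successors {w0, w1, w2, w3, w5}): φ is true.
  w4 (successors {w0, w1}): φ is true.
  w5 (successors {w1, w3, w4, w5}): φ is true.
For instance, at w3:
  At w3: (□s ∧ p) → p is true, ◇s ∨ p is true, so ((□s ∧ p) → p) ∨ (◇s ∨ p) is true.
    At w3: □s ∧ p is true, p is true, so (□s ∧ p) → p is true.
      At w3: □s is true, p is true, so □s ∧ p is true.
    At w3: ◇s is true, p is true, so ◇s ∨ p is true.
      At w3: ◇s requires s at some successor in {w0, w1, w2, w3, w5}.
        s holds at w0, so ◇s is true at w3.
Satisfying worlds: {w0, w1, w2, w3, w4, w5}

6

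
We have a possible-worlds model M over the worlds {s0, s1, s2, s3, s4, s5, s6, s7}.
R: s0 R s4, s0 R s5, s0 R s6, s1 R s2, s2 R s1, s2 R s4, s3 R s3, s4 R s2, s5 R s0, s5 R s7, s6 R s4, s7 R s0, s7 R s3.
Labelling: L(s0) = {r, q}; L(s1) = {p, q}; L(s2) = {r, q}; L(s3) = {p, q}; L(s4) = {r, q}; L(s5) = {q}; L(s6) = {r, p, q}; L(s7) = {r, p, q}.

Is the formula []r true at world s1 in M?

Yes

Recall that []ψ holds at a world iff ψ holds at every accessible world, and <>ψ holds iff ψ holds at some accessible world.
At s1: []r requires r at every successor {s2}.
  At s2: r is true.
So []r is true at s1.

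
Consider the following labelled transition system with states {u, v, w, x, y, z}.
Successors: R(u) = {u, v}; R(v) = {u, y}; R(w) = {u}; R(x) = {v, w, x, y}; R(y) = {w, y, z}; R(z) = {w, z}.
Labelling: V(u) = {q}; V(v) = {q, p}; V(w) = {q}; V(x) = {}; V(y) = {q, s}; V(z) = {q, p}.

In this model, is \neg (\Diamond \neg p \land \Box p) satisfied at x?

Yes

At x: \Diamond \neg p \land \Box p is false, so \neg (\Diamond \neg p \land \Box p) is true.
  At x: \Diamond \neg p is true, \Box p is false, so \Diamond \neg p \land \Box p is false.
    At x: \Diamond \neg p requires \neg p at some successor in {v, w, x, y}.
      \neg p holds at w, so \Diamond \neg p is true at x.
    At x: \Box p requires p at every successor {v, w, x, y}.
      p fails at w, so \Box p is false at x.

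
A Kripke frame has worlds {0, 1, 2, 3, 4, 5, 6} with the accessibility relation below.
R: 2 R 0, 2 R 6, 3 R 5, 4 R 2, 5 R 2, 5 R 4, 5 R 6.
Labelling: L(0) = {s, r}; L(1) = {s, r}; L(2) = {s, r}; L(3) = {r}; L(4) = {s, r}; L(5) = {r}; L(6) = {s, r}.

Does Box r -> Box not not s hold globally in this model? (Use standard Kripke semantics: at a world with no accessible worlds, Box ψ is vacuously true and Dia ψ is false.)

No

Let φ = Box r -> Box not not s. Evaluate φ at each world:
  0 (successors ∅): φ is true.
  1 (successors ∅): φ is true.
  2 (successors {0, 6}): φ is true.
  3 (successors {5}): φ is false.
  4 (successors {2}): φ is true.
  5 (successors {2, 4, 6}): φ is true.
  6 (successors ∅): φ is true.
Detail at 3 (counterexample):
  At 3: Box r is true, Box not not s is false, so Box r -> Box not not s is false.
    At 3: Box r requires r at every successor {5}.
      At 5: r is true.
    So Box r is true at 3.
    At 3: Box not not s requires not not s at every successor {5}.
      not not s fails at 5, so Box not not s is false at 3.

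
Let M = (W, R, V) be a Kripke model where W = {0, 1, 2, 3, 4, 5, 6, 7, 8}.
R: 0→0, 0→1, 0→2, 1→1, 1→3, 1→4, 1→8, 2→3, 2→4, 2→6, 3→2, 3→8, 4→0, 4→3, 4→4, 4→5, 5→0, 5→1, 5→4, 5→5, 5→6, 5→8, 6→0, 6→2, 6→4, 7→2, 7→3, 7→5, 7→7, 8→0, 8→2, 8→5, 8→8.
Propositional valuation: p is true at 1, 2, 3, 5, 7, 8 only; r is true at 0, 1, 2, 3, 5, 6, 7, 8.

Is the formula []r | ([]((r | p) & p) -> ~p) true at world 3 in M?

Yes

At 3: []r is true, []((r | p) & p) -> ~p is false, so []r | ([]((r | p) & p) -> ~p) is true.
  At 3: []r requires r at every successor {2, 8}.
    At 2: r is true.
    At 8: r is true.
  So []r is true at 3.
  At 3: []((r | p) & p) is true, ~p is false, so []((r | p) & p) -> ~p is false.
    At 3: []((r | p) & p) requires (r | p) & p at every successor {2, 8}.
      At 2: (r | p) & p is true.
      At 8: (r | p) & p is true.
    So []((r | p) & p) is true at 3.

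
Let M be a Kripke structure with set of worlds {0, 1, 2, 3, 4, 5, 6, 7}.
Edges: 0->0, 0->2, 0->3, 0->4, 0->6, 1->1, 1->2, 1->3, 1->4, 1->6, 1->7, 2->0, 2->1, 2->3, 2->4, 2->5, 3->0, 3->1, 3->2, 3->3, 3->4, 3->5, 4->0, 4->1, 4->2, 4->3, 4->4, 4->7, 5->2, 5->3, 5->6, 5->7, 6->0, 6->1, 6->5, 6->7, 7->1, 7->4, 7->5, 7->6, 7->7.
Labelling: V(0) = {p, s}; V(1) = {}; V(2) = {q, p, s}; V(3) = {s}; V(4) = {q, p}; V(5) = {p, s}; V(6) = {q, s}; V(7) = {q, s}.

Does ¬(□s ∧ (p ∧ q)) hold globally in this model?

Yes

Let φ = ¬(□s ∧ (p ∧ q)). Evaluate φ at each world:
  0 (successors {0, 2, 3, 4, 6}): φ is true.
  1 (successors {1, 2, 3, 4, 6, 7}): φ is true.
  2 (successors {0, 1, 3, 4, 5}): φ is true.
  3 (successors {0, 1, 2, 3, 4, 5}): φ is true.
  4 (successors {0, 1, 2, 3, 4, 7}): φ is true.
  5 (successors {2, 3, 6, 7}): φ is true.
  6 (successors {0, 1, 5, 7}): φ is true.
  7 (successors {1, 4, 5, 6, 7}): φ is true.
For instance, at 5:
  At 5: □s ∧ (p ∧ q) is false, so ¬(□s ∧ (p ∧ q)) is true.
    At 5: □s is true, p ∧ q is false, so □s ∧ (p ∧ q) is false.
      At 5: □s requires s at every successor {2, 3, 6, 7}.
        At 2: s is true.
        At 3: s is true.
        At 6: s is true.
        At 7: s is true.
      So □s is true at 5.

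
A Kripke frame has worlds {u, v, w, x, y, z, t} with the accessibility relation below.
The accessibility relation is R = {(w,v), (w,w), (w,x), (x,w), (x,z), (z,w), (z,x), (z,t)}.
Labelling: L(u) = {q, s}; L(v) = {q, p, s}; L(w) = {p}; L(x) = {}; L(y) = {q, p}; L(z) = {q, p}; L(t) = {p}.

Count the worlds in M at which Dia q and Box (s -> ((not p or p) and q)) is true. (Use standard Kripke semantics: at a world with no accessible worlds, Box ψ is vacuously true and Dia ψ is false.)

Let φ = Dia q and Box (s -> ((not p or p) and q)). Evaluate φ at each world:
  u (successors ∅): φ is false.
  v (successors ∅): φ is false.
  w (successors {v, w, x}): φ is true.
  x (successors {w, z}): φ is true.
  y (successors ∅): φ is false.
  z (successors {w, x, t}): φ is false.
  t (successors ∅): φ is false.
For instance, at x:
  At x: Dia q is true, Box (s -> ((not p or p) and q)) is true, so Dia q and Box (s -> ((not p or p) and q)) is true.
    At x: Dia q requires q at some successor in {w, z}.
      q holds at z, so Dia q is true at x.
    At x: Box (s -> ((not p or p) and q)) requires s -> ((not p or p) and q) at every successor {w, z}.
      At w: s -> ((not p or p) and q) is true.
      At z: s -> ((not p or p) and q) is true.
    So Box (s -> ((not p or p) and q)) is true at x.
Satisfying worlds: {w, x}

2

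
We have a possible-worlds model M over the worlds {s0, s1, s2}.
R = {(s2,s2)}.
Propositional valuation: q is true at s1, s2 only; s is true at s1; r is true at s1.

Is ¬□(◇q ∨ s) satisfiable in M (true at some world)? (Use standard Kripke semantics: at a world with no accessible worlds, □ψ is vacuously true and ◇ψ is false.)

No

Let φ = ¬□(◇q ∨ s). Evaluate φ at each world:
  s0 (successors ∅): φ is false.
  s1 (successors ∅): φ is false.
  s2 (successors {s2}): φ is false.
For instance, at s2:
  At s2: □(◇q ∨ s) is true, so ¬□(◇q ∨ s) is false.
    At s2: □(◇q ∨ s) requires ◇q ∨ s at every successor {s2}.
      At s2: ◇q ∨ s is true.
    So □(◇q ∨ s) is true at s2.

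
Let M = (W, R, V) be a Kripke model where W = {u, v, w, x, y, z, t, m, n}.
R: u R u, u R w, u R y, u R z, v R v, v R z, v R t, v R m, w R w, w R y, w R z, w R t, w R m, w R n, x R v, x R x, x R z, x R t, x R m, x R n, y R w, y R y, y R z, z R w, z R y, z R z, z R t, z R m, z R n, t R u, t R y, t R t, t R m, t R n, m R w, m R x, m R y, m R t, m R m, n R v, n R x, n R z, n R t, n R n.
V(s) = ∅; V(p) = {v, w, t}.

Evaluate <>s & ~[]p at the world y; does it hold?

No

At y: <>s is false, ~[]p is true, so <>s & ~[]p is false.
  At y: <>s requires s at some successor in {w, y, z}.
    At w: s is false.
    At y: s is false.
    At z: s is false.
  So <>s is false at y.
  At y: []p is false, so ~[]p is true.
    At y: []p requires p at every successor {w, y, z}.
      p fails at y, so []p is false at y.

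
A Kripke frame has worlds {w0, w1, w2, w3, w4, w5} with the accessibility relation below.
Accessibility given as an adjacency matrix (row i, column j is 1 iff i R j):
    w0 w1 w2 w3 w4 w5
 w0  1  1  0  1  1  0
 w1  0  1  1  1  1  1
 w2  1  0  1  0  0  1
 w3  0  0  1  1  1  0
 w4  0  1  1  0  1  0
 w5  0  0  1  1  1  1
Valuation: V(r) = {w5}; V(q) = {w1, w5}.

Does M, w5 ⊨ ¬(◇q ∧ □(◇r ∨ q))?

Yes

At w5: ◇q ∧ □(◇r ∨ q) is false, so ¬(◇q ∧ □(◇r ∨ q)) is true.
  At w5: ◇q is true, □(◇r ∨ q) is false, so ◇q ∧ □(◇r ∨ q) is false.
    At w5: ◇q requires q at some successor in {w2, w3, w4, w5}.
      q holds at w5, so ◇q is true at w5.
    At w5: □(◇r ∨ q) requires ◇r ∨ q at every successor {w2, w3, w4, w5}.
      ◇r ∨ q fails at w3, so □(◇r ∨ q) is false at w5.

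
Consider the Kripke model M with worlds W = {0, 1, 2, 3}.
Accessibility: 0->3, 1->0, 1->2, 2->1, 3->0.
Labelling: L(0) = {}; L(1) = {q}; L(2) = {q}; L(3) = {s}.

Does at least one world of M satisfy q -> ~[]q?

Let φ = q -> ~[]q. Evaluate φ at each world:
  0 (successors {3}): φ is true.
  1 (successors {0, 2}): φ is true.
  2 (successors {1}): φ is false.
  3 (successors {0}): φ is true.
Detail at 0 (witness):
  At 0: q is false, ~[]q is true, so q -> ~[]q is true.
    At 0: []q is false, so ~[]q is true.
      At 0: []q requires q at every successor {3}.
        q fails at 3, so []q is false at 0.

Yes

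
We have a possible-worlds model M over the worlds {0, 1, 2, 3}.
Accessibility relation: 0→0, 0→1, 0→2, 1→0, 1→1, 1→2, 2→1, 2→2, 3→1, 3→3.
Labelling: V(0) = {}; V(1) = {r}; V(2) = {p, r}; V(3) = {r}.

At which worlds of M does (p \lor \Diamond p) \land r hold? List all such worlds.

1, 2

Let φ = (p \lor \Diamond p) \land r. Evaluate φ at each world:
  0 (successors {0, 1, 2}): φ is false.
  1 (successors {0, 1, 2}): φ is true.
  2 (successors {1, 2}): φ is true.
  3 (successors {1, 3}): φ is false.
For instance, at 2:
  At 2: p \lor \Diamond p is true, r is true, so (p \lor \Diamond p) \land r is true.
    At 2: p is true, \Diamond p is true, so p \lor \Diamond p is true.
      At 2: \Diamond p requires p at some successor in {1, 2}.
        p holds at 2, so \Diamond p is true at 2.
Satisfying worlds: {1, 2}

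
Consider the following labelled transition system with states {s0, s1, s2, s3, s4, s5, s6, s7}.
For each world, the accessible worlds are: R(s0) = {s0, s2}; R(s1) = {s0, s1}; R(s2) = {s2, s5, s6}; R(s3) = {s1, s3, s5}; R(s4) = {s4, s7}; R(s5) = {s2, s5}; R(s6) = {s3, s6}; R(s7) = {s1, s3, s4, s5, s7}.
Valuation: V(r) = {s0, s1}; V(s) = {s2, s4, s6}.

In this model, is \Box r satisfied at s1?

At s1: \Box r requires r at every successor {s0, s1}.
  At s0: r is true.
  At s1: r is true.
So \Box r is true at s1.

Yes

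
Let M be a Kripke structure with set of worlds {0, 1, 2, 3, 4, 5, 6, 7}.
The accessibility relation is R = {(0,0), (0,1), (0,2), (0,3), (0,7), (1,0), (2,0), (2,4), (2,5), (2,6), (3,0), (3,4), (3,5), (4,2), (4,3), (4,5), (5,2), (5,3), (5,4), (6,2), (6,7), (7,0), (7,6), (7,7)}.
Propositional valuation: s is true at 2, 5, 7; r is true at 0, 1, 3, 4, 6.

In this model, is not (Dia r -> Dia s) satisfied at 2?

No

At 2: Dia r -> Dia s is true, so not (Dia r -> Dia s) is false.
  At 2: Dia r is true, Dia s is true, so Dia r -> Dia s is true.
    At 2: Dia r requires r at some successor in {0, 4, 5, 6}.
      r holds at 0, so Dia r is true at 2.
    At 2: Dia s requires s at some successor in {0, 4, 5, 6}.
      s holds at 5, so Dia s is true at 2.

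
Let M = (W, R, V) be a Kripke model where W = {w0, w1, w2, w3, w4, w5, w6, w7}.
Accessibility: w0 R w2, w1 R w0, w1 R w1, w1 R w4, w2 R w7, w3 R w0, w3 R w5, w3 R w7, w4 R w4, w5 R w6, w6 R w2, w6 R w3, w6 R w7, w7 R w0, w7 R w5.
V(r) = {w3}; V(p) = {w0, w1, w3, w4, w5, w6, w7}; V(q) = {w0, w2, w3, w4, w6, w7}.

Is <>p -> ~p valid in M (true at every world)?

Recall that <>ψ holds at a world iff ψ holds at some accessible world.
Let φ = <>p -> ~p. Evaluate φ at each world:
  w0 (successors {w2}): φ is true.
  w1 (successors {w0, w1, w4}): φ is false.
  w2 (successors {w7}): φ is true.
  w3 (successors {w0, w5, w7}): φ is false.
  w4 (successors {w4}): φ is false.
  w5 (successors {w6}): φ is false.
  w6 (successors {w2, w3, w7}): φ is false.
  w7 (successors {w0, w5}): φ is false.
Detail at w1 (counterexample):
  At w1: <>p is true, ~p is false, so <>p -> ~p is false.
    At w1: <>p requires p at some successor in {w0, w1, w4}.
      p holds at w0, so <>p is true at w1.

No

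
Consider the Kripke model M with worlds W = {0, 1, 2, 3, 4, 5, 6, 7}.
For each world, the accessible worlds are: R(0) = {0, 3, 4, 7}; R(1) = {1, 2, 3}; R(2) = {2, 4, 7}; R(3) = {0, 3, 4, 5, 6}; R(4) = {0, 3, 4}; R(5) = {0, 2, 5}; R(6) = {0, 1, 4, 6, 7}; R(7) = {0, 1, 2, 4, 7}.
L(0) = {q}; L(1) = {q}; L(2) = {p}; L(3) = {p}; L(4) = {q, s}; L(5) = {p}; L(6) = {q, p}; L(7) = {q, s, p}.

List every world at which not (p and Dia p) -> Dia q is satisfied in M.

Let φ = not (p and Dia p) -> Dia q. Evaluate φ at each world:
  0 (successors {0, 3, 4, 7}): φ is true.
  1 (successors {1, 2, 3}): φ is true.
  2 (successors {2, 4, 7}): φ is true.
  3 (successors {0, 3, 4, 5, 6}): φ is true.
  4 (successors {0, 3, 4}): φ is true.
  5 (successors {0, 2, 5}): φ is true.
  6 (successors {0, 1, 4, 6, 7}): φ is true.
  7 (successors {0, 1, 2, 4, 7}): φ is true.
For instance, at 5:
  At 5: not (p and Dia p) is false, Dia q is true, so not (p and Dia p) -> Dia q is true.
    At 5: p and Dia p is true, so not (p and Dia p) is false.
      At 5: p is true, Dia p is true, so p and Dia p is true.
    At 5: Dia q requires q at some successor in {0, 2, 5}.
      q holds at 0, so Dia q is true at 5.
Satisfying worlds: {0, 1, 2, 3, 4, 5, 6, 7}

0, 1, 2, 3, 4, 5, 6, 7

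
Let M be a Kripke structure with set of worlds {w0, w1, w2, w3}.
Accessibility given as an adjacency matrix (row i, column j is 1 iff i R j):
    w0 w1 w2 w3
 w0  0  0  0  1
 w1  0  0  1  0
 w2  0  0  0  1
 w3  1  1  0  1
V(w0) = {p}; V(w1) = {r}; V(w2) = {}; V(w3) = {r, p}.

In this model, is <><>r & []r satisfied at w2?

At w2: <><>r is true, []r is true, so <><>r & []r is true.
  At w2: <><>r requires <>r at some successor in {w3}.
    <>r holds at w3, so <><>r is true at w2.
      At w3: <>r requires r at some successor in {w0, w1, w3}.
        r holds at w1, so <>r is true at w3.
  At w2: []r requires r at every successor {w3}.
    At w3: r is true.
  So []r is true at w2.

Yes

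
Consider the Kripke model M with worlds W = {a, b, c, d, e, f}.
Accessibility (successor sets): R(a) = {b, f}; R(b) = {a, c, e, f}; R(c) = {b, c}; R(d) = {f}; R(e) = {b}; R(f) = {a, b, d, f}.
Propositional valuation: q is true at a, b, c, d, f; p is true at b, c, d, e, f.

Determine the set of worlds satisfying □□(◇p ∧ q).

Let φ = □□(◇p ∧ q). Evaluate φ at each world:
  a (successors {b, f}): φ is false.
  b (successors {a, c, e, f}): φ is true.
  c (successors {b, c}): φ is false.
  d (successors {f}): φ is true.
  e (successors {b}): φ is false.
  f (successors {a, b, d, f}): φ is false.
For instance, at f:
  At f: □□(◇p ∧ q) requires □(◇p ∧ q) at every successor {a, b, d, f}.
    □(◇p ∧ q) fails at b, so □□(◇p ∧ q) is false at f.
      At b: □(◇p ∧ q) requires ◇p ∧ q at every successor {a, c, e, f}.
        ◇p ∧ q fails at e, so □(◇p ∧ q) is false at b.
Satisfying worlds: {b, d}

b, d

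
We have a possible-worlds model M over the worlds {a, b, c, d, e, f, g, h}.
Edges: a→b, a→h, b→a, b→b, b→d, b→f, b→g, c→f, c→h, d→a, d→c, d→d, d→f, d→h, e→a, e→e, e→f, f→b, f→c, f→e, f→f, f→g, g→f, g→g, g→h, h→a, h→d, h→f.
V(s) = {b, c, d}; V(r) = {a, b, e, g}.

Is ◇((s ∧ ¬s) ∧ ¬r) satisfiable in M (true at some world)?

No

Recall that ◇ψ holds at a world iff ψ holds at some accessible world.
Let φ = ◇((s ∧ ¬s) ∧ ¬r). Evaluate φ at each world:
  a (successors {b, h}): φ is false.
  b (successors {a, b, d, f, g}): φ is false.
  c (successors {f, h}): φ is false.
  d (successors {a, c, d, f, h}): φ is false.
  e (successors {a, e, f}): φ is false.
  f (successors {b, c, e, f, g}): φ is false.
  g (successors {f, g, h}): φ is false.
  h (successors {a, d, f}): φ is false.
For instance, at f:
  At f: ◇((s ∧ ¬s) ∧ ¬r) requires (s ∧ ¬s) ∧ ¬r at some successor in {b, c, e, f, g}.
    At b: (s ∧ ¬s) ∧ ¬r is false.
    At c: (s ∧ ¬s) ∧ ¬r is false.
    At e: (s ∧ ¬s) ∧ ¬r is false.
    At f: (s ∧ ¬s) ∧ ¬r is false.
    At g: (s ∧ ¬s) ∧ ¬r is false.
  So ◇((s ∧ ¬s) ∧ ¬r) is false at f.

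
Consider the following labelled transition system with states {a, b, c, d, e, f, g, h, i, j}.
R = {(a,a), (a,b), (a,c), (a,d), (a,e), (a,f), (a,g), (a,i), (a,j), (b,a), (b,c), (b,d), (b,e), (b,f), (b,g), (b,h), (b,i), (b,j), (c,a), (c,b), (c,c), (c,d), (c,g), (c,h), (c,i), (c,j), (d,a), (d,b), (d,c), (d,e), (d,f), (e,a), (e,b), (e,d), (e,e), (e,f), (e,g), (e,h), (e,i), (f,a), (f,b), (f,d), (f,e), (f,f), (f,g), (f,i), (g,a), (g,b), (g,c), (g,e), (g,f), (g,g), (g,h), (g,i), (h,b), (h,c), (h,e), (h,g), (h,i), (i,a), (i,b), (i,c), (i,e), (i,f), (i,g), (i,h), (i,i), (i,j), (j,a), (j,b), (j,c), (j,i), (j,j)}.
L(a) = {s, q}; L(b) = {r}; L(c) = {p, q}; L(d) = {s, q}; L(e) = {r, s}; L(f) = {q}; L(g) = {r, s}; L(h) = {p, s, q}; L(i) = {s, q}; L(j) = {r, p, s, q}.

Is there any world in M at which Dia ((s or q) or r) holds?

Yes

Let φ = Dia ((s or q) or r). Evaluate φ at each world:
  a (successors {a, b, c, d, e, f, g, i, j}): φ is true.
  b (successors {a, c, d, e, f, g, h, i, j}): φ is true.
  c (successors {a, b, c, d, g, h, i, j}): φ is true.
  d (successors {a, b, c, e, f}): φ is true.
  e (successors {a, b, d, e, f, g, h, i}): φ is true.
  f (successors {a, b, d, e, f, g, i}): φ is true.
  g (successors {a, b, c, e, f, g, h, i}): φ is true.
  h (successors {b, c, e, g, i}): φ is true.
  i (successors {a, b, c, e, f, g, h, i, j}): φ is true.
  j (successors {a, b, c, i, j}): φ is true.
Detail at a (witness):
  At a: Dia ((s or q) or r) requires (s or q) or r at some successor in {a, b, c, d, e, f, g, i, j}.
    (s or q) or r holds at a, so Dia ((s or q) or r) is true at a.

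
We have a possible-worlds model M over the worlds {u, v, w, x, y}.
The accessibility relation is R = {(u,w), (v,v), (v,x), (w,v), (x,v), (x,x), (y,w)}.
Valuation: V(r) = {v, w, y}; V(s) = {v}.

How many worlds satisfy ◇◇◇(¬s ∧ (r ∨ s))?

0

Let φ = ◇◇◇(¬s ∧ (r ∨ s)). Evaluate φ at each world:
  u (successors {w}): φ is false.
  v (successors {v, x}): φ is false.
  w (successors {v}): φ is false.
  x (successors {v, x}): φ is false.
  y (successors {w}): φ is false.
For instance, at u:
  At u: ◇◇◇(¬s ∧ (r ∨ s)) requires ◇◇(¬s ∧ (r ∨ s)) at some successor in {w}.
    At w: ◇◇(¬s ∧ (r ∨ s)) is false.
  So ◇◇◇(¬s ∧ (r ∨ s)) is false at u.
Satisfying worlds: none.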